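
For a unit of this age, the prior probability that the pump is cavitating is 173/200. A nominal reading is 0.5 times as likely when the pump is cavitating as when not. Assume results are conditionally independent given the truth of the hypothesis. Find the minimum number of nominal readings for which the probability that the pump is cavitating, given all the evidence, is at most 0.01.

Prior odds = 0.865/0.135 = 173/27.
Likelihood ratio per nominal reading = 0.5.
Target posterior odds = 0.01/0.99 = 1/99.
Require 0.5ⁿ ≤ 1/99 ÷ (173/27) = 3/1903.
0.5⁹ = 0.001953125 is still above 3/1903 but 0.5¹⁰ = 1/1024 is at or below it, so n = 10.

10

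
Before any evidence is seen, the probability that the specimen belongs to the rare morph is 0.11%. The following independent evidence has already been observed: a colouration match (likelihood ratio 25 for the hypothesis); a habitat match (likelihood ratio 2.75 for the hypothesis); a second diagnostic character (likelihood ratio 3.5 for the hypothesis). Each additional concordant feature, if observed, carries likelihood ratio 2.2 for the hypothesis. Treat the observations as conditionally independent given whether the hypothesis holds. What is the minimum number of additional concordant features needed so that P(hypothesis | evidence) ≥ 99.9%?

Prior odds = 0.0011/0.9989 = 11/9989.
Combined Bayes factor of the evidence already in hand = 25 × 2.75 × 3.5 = 240.625.
Odds after that evidence = (11/9989) × 240.625 = 3025/11416.
Target odds = 0.999/0.001 = 999.
Need 2.2ⁿ ≥ 999 ÷ (3025/11416) = 11404584/3025.
2.2¹⁰ ≈2655.99 falls short of 11404584/3025 but 2.2¹¹ ≈5843.18 reaches it, so n = 11.

11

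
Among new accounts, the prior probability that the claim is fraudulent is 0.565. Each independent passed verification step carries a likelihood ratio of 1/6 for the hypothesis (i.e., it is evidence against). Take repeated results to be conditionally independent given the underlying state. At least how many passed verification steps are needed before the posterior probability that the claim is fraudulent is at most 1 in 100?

Prior odds = 0.565/0.435 = 113/87.
Likelihood ratio per passed verification step = 1/6.
Target odds: 0.01 ÷ 0.99 = 1/99.
Need (113/87) × (1/6)ⁿ ≤ 1/99, i.e. (1/6)ⁿ ≤ 29/3729.
(1/6)² = 1/36 is still above 29/3729 but (1/6)³ = 1/216 is at or below it, so n = 3.

3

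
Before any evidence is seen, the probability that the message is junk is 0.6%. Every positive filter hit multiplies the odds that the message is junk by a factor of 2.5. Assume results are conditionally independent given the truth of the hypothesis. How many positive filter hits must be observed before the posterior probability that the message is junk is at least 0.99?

11

Prior odds = 0.006/0.994 = 3/497.
Likelihood ratio per positive filter hit = 2.5.
Target posterior odds = 0.99/0.01 = 99.
Need (3/497) × 2.5ⁿ ≥ 99, i.e. 2.5ⁿ ≥ 16401.
2.5¹⁰ = 9765625/1024 falls short of 16401 but 2.5¹¹ = 48828125/2048 reaches it, so n = 11.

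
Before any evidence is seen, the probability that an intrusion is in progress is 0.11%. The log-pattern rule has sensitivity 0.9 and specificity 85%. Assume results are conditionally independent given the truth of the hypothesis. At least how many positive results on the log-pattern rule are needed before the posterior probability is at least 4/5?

5

Prior odds: 0.0011 ÷ 0.9989 = 11/9989.
False-positive rate = 1 − 0.85 = 0.15; likelihood ratio of a positive = 0.9/0.15 = 6.
Target odds: 0.8 ÷ 0.2 = 4.
Require 6ⁿ ≥ 4 ÷ (11/9989) = 39956/11.
6⁴ = 1296 falls short of 39956/11 but 6⁵ = 7776 reaches it, so n = 5.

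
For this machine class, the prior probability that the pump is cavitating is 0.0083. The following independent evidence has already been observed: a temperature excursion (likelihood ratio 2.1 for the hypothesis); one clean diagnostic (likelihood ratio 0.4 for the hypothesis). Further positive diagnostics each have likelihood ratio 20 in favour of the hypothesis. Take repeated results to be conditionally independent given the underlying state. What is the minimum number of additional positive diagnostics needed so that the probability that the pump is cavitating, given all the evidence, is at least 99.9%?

4

Prior odds = 0.0083/0.9917 = 83/9917.
Combined Bayes factor of the evidence already in hand = 2.1 × 0.4 = 0.84.
Odds after that evidence = (83/9917) × 0.84 = 1743/247925.
Target odds = 0.999/0.001 = 999.
Need 20ⁿ ≥ 999 ÷ (1743/247925) = 82559025/581.
20³ = 8000 falls short of 82559025/581 but 20⁴ = 160000 reaches it, so n = 4.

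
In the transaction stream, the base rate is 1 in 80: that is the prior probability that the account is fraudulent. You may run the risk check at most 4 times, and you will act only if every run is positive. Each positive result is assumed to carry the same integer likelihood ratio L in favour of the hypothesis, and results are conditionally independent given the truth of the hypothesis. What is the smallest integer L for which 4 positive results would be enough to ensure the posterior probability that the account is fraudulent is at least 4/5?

Prior odds = 0.0125/0.9875 = 1/79.
Target odds = 0.8/0.2 = 4.
Need L⁴ ≥ 4 ÷ (1/79) = 316.
4⁴ = 256 < 316 ≤ 625 = 5⁴, so L = 5.

5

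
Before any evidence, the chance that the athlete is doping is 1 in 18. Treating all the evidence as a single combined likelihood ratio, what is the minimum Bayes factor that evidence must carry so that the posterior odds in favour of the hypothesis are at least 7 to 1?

119

Prior odds = (1/18)/(17/18) = 1/17.
Target odds = 7.
Required Bayes factor = 7 ÷ (1/17) = 119.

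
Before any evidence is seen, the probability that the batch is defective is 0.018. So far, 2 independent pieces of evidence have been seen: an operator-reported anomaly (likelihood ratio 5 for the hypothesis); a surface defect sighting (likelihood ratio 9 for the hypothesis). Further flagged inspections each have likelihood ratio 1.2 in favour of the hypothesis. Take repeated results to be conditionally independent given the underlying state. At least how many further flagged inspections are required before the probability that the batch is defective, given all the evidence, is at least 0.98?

Prior odds = 0.018/0.982 = 9/491.
Combined Bayes factor of the evidence already in hand = 5 × 9 = 45.
Odds after that evidence = (9/491) × 45 = 405/491.
Target odds = 0.98/0.02 = 49.
Need 1.2ⁿ ≥ 49 ÷ (405/491) = 24059/405.
1.2²² ≈55.2061 falls short of 24059/405 but 1.2²³ ≈66.2474 reaches it, so n = 23.

23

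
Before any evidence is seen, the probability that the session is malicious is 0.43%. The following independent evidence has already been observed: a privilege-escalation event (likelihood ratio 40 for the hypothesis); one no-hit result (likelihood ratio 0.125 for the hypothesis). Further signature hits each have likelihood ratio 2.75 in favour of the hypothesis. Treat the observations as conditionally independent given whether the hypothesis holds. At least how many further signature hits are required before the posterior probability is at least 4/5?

6

Prior odds = 0.0043/0.9957 = 43/9957.
Combined Bayes factor of the evidence already in hand = 40 × 0.125 = 5.
Odds after that evidence = (43/9957) × 5 = 215/9957.
Target odds = 0.8/0.2 = 4.
Need 2.75ⁿ ≥ 4 ÷ (215/9957) = 39828/215.
2.75⁵ = 161051/1024 falls short of 39828/215 but 2.75⁶ = 1771561/4096 reaches it, so n = 6.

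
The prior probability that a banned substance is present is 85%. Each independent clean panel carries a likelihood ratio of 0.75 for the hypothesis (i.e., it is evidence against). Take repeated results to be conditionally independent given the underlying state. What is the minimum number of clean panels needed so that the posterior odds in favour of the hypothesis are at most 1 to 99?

23

Prior odds = 0.85/0.15 = 17/3.
Likelihood ratio per clean panel = 0.75.
Target odds = 1/99.
Need (17/3) × 0.75ⁿ ≤ 1/99, i.e. 0.75ⁿ ≤ 1/561.
0.75²² ≈0.00178381 is still above 1/561 but 0.75²³ ≈0.00133786 is at or below it, so n = 23.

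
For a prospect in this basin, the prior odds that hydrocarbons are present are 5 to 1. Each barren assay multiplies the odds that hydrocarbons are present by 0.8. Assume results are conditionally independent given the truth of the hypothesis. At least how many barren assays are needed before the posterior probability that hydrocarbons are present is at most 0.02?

Prior odds = 5.
Likelihood ratio per barren assay = 0.8.
Target posterior odds = 0.02/0.98 = 1/49.
Require 0.8ⁿ ≤ 1/49 ÷ 5 = 1/245.
0.8²⁴ ≈0.00472237 is still above 1/245 but 0.8²⁵ ≈0.00377789 is at or below it, so n = 25.

25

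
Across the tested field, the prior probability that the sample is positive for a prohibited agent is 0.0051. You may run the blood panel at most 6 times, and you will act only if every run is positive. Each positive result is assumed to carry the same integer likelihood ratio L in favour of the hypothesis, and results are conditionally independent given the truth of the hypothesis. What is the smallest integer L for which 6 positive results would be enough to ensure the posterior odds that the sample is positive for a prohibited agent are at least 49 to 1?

5

Prior odds = 0.0051/0.9949 = 51/9949.
Target odds = 49.
Need L⁶ ≥ 49 ÷ (51/9949) = 487501/51.
4⁶ = 4096 < 487501/51 ≤ 15625 = 5⁶, so L = 5.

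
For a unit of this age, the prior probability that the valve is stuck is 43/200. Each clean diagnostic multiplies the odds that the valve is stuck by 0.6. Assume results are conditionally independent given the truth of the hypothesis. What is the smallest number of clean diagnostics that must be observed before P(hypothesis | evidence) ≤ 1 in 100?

Prior odds = 0.215/0.785 = 43/157.
Likelihood ratio per clean diagnostic = 0.6.
Target posterior odds = 0.01/0.99 = 1/99.
Need (43/157) × 0.6ⁿ ≤ 1/99, i.e. 0.6ⁿ ≤ 157/4257.
0.6⁶ = 729/15625 is still above 157/4257 but 0.6⁷ = 2187/78125 is at or below it, so n = 7.

7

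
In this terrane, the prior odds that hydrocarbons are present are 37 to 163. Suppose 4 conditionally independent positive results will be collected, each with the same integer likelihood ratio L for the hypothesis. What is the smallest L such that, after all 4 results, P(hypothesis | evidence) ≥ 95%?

Prior odds = 37/163.
Target odds = 0.95/0.05 = 19.
Need L⁴ ≥ 19 ÷ (37/163) = 3097/37.
3⁴ = 81 < 3097/37 ≤ 256 = 4⁴, so L = 4.

4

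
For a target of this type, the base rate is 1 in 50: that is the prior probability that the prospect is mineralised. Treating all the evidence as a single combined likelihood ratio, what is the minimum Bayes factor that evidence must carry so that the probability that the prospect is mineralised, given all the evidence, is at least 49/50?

Prior odds = 0.02/0.98 = 1/49.
Target odds = 0.98/0.02 = 49.
Required Bayes factor = 49 ÷ (1/49) = 2401.

2401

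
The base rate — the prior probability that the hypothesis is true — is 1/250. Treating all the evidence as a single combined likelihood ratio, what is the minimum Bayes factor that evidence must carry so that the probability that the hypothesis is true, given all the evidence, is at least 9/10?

2241

Prior odds = 0.004/0.996 = 1/249.
Target odds = 0.9/0.1 = 9.
Required Bayes factor = 9 ÷ (1/249) = 2241.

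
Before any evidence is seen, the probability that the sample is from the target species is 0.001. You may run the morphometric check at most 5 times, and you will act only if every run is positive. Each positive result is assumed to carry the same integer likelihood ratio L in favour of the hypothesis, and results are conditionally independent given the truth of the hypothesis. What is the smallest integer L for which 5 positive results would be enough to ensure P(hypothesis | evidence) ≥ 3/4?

Prior odds = 0.001/0.999 = 1/999.
Target odds = 0.75/0.25 = 3.
Need L⁵ ≥ 3 ÷ (1/999) = 2997.
4⁵ = 1024 < 2997 ≤ 3125 = 5⁵, so L = 5.

5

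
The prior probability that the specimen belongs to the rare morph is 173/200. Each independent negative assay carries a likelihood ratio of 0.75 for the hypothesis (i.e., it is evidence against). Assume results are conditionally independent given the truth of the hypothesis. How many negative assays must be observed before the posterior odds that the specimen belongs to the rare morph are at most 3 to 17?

13

Prior odds = 0.865/0.135 = 173/27.
Likelihood ratio per negative assay = 0.75.
Target odds = 3/17.
Require 0.75ⁿ ≤ 3/17 ÷ (173/27) = 81/2941.
0.75¹² = 531441/16777216 is still above 81/2941 but 0.75¹³ = 1594323/67108864 is at or below it, so n = 13.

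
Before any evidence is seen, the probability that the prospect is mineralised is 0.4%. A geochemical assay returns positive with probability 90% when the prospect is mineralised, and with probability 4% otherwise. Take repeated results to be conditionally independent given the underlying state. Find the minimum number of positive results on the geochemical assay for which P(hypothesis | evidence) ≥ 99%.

4

Prior odds = 0.004/0.996 = 1/249.
Likelihood ratio of a positive result = 0.9/0.04 = 22.5.
Target odds: 0.99 ÷ 0.01 = 99.
Require 22.5ⁿ ≥ 99 ÷ (1/249) = 24651.
22.5³ = 11390.625 falls short of 24651 but 22.5⁴ = 256289.0625 reaches it, so n = 4.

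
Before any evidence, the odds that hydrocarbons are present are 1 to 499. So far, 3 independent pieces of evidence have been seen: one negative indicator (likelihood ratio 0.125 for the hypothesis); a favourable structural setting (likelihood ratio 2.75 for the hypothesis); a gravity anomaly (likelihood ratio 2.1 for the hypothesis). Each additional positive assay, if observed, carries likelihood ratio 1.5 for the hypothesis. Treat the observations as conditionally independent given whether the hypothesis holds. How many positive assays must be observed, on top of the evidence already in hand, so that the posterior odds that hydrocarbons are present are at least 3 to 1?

19

Prior odds = 1/499.
Combined Bayes factor of the evidence already in hand = 0.125 × 2.75 × 2.1 = 0.721875.
Odds after that evidence = (1/499) × 0.721875 = 231/159680.
Target odds = 3.
Need 1.5ⁿ ≥ 3 ÷ (231/159680) = 159680/77.
1.5¹⁸ = 387420489/262144 falls short of 159680/77 but 1.5¹⁹ ≈2216.84 reaches it, so n = 19.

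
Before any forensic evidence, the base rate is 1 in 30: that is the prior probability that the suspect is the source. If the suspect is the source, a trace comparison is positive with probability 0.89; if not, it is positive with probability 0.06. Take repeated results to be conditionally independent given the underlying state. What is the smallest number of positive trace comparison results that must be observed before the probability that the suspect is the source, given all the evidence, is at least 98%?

3

Prior odds: (1/30) ÷ (29/30) = 1/29.
Likelihood ratio of a positive = 0.89/0.06 = 89/6.
Target odds: 0.98 ÷ 0.02 = 49.
Need (1/29) × (89/6)ⁿ ≥ 49, i.e. (89/6)ⁿ ≥ 1421.
(89/6)² = 7921/36 falls short of 1421 but (89/6)³ = 704969/216 reaches it, so n = 3.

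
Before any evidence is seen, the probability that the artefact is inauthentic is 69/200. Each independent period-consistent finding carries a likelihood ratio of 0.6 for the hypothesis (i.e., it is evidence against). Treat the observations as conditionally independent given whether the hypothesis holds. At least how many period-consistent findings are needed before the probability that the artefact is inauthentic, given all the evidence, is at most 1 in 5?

Prior odds = 0.345/0.655 = 69/131.
Likelihood ratio per period-consistent finding = 0.6.
Target posterior odds = 0.2/0.8 = 0.25.
Need (69/131) × 0.6ⁿ ≤ 0.25, i.e. 0.6ⁿ ≤ 131/276.
0.6¹ = 0.6 is still above 131/276 but 0.6² = 0.36 is at or below it, so n = 2.

2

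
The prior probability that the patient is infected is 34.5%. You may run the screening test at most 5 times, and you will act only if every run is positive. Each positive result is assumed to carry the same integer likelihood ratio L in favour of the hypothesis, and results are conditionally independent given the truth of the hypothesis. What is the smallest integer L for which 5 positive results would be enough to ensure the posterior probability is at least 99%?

Prior odds = 0.345/0.655 = 69/131.
Target odds = 0.99/0.01 = 99.
Need L⁵ ≥ 99 ÷ (69/131) = 4323/23.
2⁵ = 32 < 4323/23 ≤ 243 = 3⁵, so L = 3.

3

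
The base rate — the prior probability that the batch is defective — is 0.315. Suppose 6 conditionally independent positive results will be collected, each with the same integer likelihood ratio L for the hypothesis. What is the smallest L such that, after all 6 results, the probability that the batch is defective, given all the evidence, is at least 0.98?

3

Prior odds = 0.315/0.685 = 63/137.
Target odds = 0.98/0.02 = 49.
Need L⁶ ≥ 49 ÷ (63/137) = 959/9.
2⁶ = 64 < 959/9 ≤ 729 = 3⁶, so L = 3.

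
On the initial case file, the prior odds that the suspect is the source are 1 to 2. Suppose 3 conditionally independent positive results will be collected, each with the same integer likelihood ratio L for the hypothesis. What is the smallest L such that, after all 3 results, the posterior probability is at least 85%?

Prior odds = 0.5.
Target odds = 0.85/0.15 = 17/3.
Need L³ ≥ 17/3 ÷ 0.5 = 34/3.
2³ = 8 < 34/3 ≤ 27 = 3³, so L = 3.

3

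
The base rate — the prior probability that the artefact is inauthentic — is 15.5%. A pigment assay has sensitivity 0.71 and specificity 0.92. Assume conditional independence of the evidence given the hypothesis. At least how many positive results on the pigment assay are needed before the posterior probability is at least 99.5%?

Prior odds: 0.155 ÷ 0.845 = 31/169.
False-positive rate = 1 − 0.92 = 0.08; likelihood ratio of a positive = 0.71/0.08 = 8.875.
Target posterior odds = 0.995/0.005 = 199.
Need (31/169) × 8.875ⁿ ≥ 199, i.e. 8.875ⁿ ≥ 33631/31.
8.875³ = 357911/512 falls short of 33631/31 but 8.875⁴ = 25411681/4096 reaches it, so n = 4.

4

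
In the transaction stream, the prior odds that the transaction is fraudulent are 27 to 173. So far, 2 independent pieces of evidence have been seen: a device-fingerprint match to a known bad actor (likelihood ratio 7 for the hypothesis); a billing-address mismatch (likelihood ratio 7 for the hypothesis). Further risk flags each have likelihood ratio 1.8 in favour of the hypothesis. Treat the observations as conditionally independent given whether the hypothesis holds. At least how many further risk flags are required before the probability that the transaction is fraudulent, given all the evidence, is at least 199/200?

Prior odds = 27/173.
Combined Bayes factor of the evidence already in hand = 7 × 7 = 49.
Odds after that evidence = (27/173) × 49 = 1323/173.
Target odds = 0.995/0.005 = 199.
Need 1.8ⁿ ≥ 199 ÷ (1323/173) = 34427/1323.
1.8⁵ = 18.89568 falls short of 34427/1323 but 1.8⁶ = 531441/15625 reaches it, so n = 6.

6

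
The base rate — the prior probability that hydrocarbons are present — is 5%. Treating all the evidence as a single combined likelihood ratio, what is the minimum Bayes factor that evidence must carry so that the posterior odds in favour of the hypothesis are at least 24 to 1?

456

Prior odds = 0.05/0.95 = 1/19.
Target odds = 24.
Required Bayes factor = 24 ÷ (1/19) = 456.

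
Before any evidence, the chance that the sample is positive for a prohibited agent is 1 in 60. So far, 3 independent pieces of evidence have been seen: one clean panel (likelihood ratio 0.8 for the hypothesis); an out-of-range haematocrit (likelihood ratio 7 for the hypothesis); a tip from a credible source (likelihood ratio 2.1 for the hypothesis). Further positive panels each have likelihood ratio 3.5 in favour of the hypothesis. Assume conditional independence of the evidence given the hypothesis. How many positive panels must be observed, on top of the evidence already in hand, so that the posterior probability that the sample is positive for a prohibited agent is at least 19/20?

4

Prior odds = (1/60)/(59/60) = 1/59.
Combined Bayes factor of the evidence already in hand = 0.8 × 7 × 2.1 = 11.76.
Odds after that evidence = (1/59) × 11.76 = 294/1475.
Target odds = 0.95/0.05 = 19.
Need 3.5ⁿ ≥ 19 ÷ (294/1475) = 28025/294.
3.5³ = 42.875 falls short of 28025/294 but 3.5⁴ = 150.0625 reaches it, so n = 4.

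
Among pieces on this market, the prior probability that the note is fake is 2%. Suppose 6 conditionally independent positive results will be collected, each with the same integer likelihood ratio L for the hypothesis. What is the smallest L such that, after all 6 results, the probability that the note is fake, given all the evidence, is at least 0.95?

Prior odds = 0.02/0.98 = 1/49.
Target odds = 0.95/0.05 = 19.
Need L⁶ ≥ 19 ÷ (1/49) = 931.
3⁶ = 729 < 931 ≤ 4096 = 4⁶, so L = 4.

4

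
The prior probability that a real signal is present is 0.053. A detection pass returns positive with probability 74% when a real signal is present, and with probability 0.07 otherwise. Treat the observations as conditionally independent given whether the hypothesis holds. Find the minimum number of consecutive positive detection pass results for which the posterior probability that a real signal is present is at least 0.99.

4

Prior odds: 0.053 ÷ 0.947 = 53/947.
Likelihood ratio of a positive result = 0.74/0.07 = 74/7.
Target posterior odds = 0.99/0.01 = 99.
Need (53/947) × (74/7)ⁿ ≥ 99, i.e. (74/7)ⁿ ≥ 93753/53.
(74/7)³ = 405224/343 falls short of 93753/53 but (74/7)⁴ = 29986576/2401 reaches it, so n = 4.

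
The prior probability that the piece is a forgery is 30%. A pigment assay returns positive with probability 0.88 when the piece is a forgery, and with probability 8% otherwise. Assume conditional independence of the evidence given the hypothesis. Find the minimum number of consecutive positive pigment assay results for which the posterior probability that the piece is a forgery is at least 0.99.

3

Prior odds = 0.3/0.7 = 3/7.
Likelihood ratio of a positive result = 0.88/0.08 = 11.
Target posterior odds = 0.99/0.01 = 99.
Need (3/7) × 11ⁿ ≥ 99, i.e. 11ⁿ ≥ 231.
11² = 121 falls short of 231 but 11³ = 1331 reaches it, so n = 3.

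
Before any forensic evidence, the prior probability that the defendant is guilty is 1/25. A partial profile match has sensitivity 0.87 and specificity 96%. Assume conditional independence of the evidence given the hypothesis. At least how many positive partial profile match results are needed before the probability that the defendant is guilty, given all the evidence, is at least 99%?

Prior odds = 0.04/0.96 = 1/24.
False-positive rate = 1 − 0.96 = 0.04; likelihood ratio of a positive = 0.87/0.04 = 21.75.
Target posterior odds = 0.99/0.01 = 99.
Require 21.75ⁿ ≥ 99 ÷ (1/24) = 2376.
21.75² = 473.0625 falls short of 2376 but 21.75³ = 658503/64 reaches it, so n = 3.

3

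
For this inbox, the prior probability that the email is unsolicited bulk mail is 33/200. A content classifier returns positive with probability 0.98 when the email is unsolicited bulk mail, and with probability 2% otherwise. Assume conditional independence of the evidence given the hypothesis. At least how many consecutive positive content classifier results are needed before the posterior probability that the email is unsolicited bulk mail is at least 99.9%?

3

Prior odds: 0.165 ÷ 0.835 = 33/167.
Likelihood ratio of a positive result = 0.98/0.02 = 49.
Target posterior odds = 0.999/0.001 = 999.
Require 49ⁿ ≥ 999 ÷ (33/167) = 55611/11.
49² = 2401 falls short of 55611/11 but 49³ = 117649 reaches it, so n = 3.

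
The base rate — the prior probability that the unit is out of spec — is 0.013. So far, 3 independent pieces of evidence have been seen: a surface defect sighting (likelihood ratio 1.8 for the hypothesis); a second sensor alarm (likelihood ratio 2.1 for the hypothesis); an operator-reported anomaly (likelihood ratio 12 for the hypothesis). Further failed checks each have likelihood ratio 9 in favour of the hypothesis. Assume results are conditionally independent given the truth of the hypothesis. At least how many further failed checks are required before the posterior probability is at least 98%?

3

Prior odds = 0.013/0.987 = 13/987.
Combined Bayes factor of the evidence already in hand = 1.8 × 2.1 × 12 = 45.36.
Odds after that evidence = (13/987) × 45.36 = 702/1175.
Target odds = 0.98/0.02 = 49.
Need 9ⁿ ≥ 49 ÷ (702/1175) = 57575/702.
9² = 81 falls short of 57575/702 but 9³ = 729 reaches it, so n = 3.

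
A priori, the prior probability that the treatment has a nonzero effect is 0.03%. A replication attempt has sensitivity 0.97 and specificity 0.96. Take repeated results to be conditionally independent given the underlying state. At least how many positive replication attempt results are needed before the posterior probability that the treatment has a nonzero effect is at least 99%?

Prior odds: 0.0003 ÷ 0.9997 = 3/9997.
False-positive rate = 1 − 0.96 = 0.04; likelihood ratio of a positive = 0.97/0.04 = 24.25.
Target posterior odds = 0.99/0.01 = 99.
Need (3/9997) × 24.25ⁿ ≥ 99, i.e. 24.25ⁿ ≥ 329901.
24.25³ = 912673/64 falls short of 329901 but 24.25⁴ = 88529281/256 reaches it, so n = 4.

4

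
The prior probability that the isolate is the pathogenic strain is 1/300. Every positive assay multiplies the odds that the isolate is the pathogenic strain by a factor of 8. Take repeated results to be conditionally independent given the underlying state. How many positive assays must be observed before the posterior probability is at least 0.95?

5

Prior odds = (1/300)/(299/300) = 1/299.
Likelihood ratio per positive assay = 8.
Target posterior odds = 0.95/0.05 = 19.
Need (1/299) × 8ⁿ ≥ 19, i.e. 8ⁿ ≥ 5681.
8⁴ = 4096 falls short of 5681 but 8⁵ = 32768 reaches it, so n = 5.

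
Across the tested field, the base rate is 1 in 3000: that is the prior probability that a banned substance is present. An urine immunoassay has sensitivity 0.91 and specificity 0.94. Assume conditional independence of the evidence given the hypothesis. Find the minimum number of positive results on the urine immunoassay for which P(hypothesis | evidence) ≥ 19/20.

5

Prior odds = (1/3000)/(2999/3000) = 1/2999.
False-positive rate = 1 − 0.94 = 0.06; likelihood ratio of a positive = 0.91/0.06 = 91/6.
Target odds: 0.95 ÷ 0.05 = 19.
Need (1/2999) × (91/6)ⁿ ≥ 19, i.e. (91/6)ⁿ ≥ 56981.
(91/6)⁴ = 68574961/1296 falls short of 56981 but (91/6)⁵ ≈802510 reaches it, so n = 5.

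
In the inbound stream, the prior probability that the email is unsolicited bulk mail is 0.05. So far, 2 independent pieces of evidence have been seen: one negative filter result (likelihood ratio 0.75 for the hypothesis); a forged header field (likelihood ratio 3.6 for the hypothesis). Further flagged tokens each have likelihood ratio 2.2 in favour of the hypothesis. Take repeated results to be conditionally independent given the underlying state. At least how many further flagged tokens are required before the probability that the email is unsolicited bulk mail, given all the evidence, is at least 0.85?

5

Prior odds = 0.05/0.95 = 1/19.
Combined Bayes factor of the evidence already in hand = 0.75 × 3.6 = 2.7.
Odds after that evidence = (1/19) × 2.7 = 27/190.
Target odds = 0.85/0.15 = 17/3.
Need 2.2ⁿ ≥ 17/3 ÷ (27/190) = 3230/81.
2.2⁴ = 23.4256 falls short of 3230/81 but 2.2⁵ = 51.53632 reaches it, so n = 5.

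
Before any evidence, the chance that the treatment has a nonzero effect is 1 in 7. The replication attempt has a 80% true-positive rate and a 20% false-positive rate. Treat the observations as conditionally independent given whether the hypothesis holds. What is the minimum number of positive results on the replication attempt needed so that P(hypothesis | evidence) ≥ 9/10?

3

Prior odds = (1/7)/(6/7) = 1/6.
Likelihood ratio of a positive result = 0.8/0.2 = 4.
Target posterior odds = 0.9/0.1 = 9.
Require 4ⁿ ≥ 9 ÷ (1/6) = 54.
4² = 16 falls short of 54 but 4³ = 64 reaches it, so n = 3.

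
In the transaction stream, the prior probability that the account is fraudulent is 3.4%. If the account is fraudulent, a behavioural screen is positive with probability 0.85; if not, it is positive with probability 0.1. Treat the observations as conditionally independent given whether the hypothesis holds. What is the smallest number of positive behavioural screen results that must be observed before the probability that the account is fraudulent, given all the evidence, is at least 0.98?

4

Prior odds: 0.034 ÷ 0.966 = 17/483.
Likelihood ratio of a positive = 0.85/0.1 = 8.5.
Target posterior odds = 0.98/0.02 = 49.
Need (17/483) × 8.5ⁿ ≥ 49, i.e. 8.5ⁿ ≥ 23667/17.
8.5³ = 614.125 falls short of 23667/17 but 8.5⁴ = 5220.0625 reaches it, so n = 4.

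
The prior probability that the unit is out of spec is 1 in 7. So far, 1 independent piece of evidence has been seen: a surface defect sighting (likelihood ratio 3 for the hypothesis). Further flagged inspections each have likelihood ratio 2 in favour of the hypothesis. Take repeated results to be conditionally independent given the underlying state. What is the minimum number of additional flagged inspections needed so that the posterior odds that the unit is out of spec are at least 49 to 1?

Prior odds = (1/7)/(6/7) = 1/6.
Bayes factor of the evidence already in hand = 3.
Odds after that evidence = (1/6) × 3 = 0.5.
Target odds = 49.
Need 2ⁿ ≥ 49 ÷ 0.5 = 98.
2⁶ = 64 falls short of 98 but 2⁷ = 128 reaches it, so n = 7.

7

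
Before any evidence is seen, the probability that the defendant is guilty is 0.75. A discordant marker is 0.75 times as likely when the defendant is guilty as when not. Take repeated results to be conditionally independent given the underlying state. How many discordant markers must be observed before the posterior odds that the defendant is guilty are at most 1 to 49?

18

Prior odds: 0.75 ÷ 0.25 = 3.
Likelihood ratio per discordant marker = 0.75.
Target odds = 1/49.
Need 3 × 0.75ⁿ ≤ 1/49, i.e. 0.75ⁿ ≤ 1/147.
0.75¹⁷ ≈0.00751695 is still above 1/147 but 0.75¹⁸ ≈0.00563771 is at or below it, so n = 18.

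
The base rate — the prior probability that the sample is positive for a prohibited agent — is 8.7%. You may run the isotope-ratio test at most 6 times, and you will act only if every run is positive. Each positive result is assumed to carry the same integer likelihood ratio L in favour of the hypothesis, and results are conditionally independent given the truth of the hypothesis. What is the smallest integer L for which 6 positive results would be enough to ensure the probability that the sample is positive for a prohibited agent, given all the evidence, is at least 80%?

2

Prior odds = 0.087/0.913 = 87/913.
Target odds = 0.8/0.2 = 4.
Need L⁶ ≥ 4 ÷ (87/913) = 3652/87.
1⁶ = 1 < 3652/87 ≤ 64 = 2⁶, so L = 2.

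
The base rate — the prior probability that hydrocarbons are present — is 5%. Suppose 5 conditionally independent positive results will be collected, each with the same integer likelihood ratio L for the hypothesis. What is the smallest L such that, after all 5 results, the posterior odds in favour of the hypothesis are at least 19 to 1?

Prior odds = 0.05/0.95 = 1/19.
Target odds = 19.
Need L⁵ ≥ 19 ÷ (1/19) = 361.
3⁵ = 243 < 361 ≤ 1024 = 4⁵, so L = 4.

4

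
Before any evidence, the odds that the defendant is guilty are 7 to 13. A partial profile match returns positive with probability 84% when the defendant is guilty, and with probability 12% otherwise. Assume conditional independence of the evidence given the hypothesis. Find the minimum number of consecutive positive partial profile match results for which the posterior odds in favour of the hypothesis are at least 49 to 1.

3

Prior odds = 7/13.
Likelihood ratio of a positive result = 0.84/0.12 = 7.
Target odds = 49.
Require 7ⁿ ≥ 49 ÷ (7/13) = 91.
7² = 49 falls short of 91 but 7³ = 343 reaches it, so n = 3.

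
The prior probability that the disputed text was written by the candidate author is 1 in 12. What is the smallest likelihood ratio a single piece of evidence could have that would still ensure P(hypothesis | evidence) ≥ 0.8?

44

Prior odds = (1/12)/(11/12) = 1/11.
Target odds = 0.8/0.2 = 4.
Required Bayes factor = 4 ÷ (1/11) = 44.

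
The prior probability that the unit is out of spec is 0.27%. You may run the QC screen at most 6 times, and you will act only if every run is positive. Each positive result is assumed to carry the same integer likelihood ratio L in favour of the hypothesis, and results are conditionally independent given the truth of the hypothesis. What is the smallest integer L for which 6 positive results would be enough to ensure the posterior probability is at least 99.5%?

7

Prior odds = 0.0027/0.9973 = 27/9973.
Target odds = 0.995/0.005 = 199.
Need L⁶ ≥ 199 ÷ (27/9973) = 1984627/27.
6⁶ = 46656 < 1984627/27 ≤ 117649 = 7⁶, so L = 7.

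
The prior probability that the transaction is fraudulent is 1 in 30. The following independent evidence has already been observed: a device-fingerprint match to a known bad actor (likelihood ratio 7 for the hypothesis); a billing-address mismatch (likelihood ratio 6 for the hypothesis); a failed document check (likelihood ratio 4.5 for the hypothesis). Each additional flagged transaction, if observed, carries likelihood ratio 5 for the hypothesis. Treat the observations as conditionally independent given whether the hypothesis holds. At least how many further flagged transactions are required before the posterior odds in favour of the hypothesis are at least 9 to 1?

1

Prior odds = (1/30)/(29/30) = 1/29.
Combined Bayes factor of the evidence already in hand = 7 × 6 × 4.5 = 189.
Odds after that evidence = (1/29) × 189 = 189/29.
Target odds = 9.
Need 5ⁿ ≥ 9 ÷ (189/29) = 29/21.
5¹ = 5, which meets the required 29/21; so n = 1.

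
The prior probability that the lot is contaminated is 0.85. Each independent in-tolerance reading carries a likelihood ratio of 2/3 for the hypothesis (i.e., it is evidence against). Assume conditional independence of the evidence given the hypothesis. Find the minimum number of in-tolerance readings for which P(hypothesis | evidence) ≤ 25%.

7

Prior odds: 0.85 ÷ 0.15 = 17/3.
Likelihood ratio per in-tolerance reading = 2/3.
Target odds: 0.25 ÷ 0.75 = 1/3.
Need (17/3) × (2/3)ⁿ ≤ 1/3, i.e. (2/3)ⁿ ≤ 1/17.
(2/3)⁶ = 64/729 is still above 1/17 but (2/3)⁷ = 128/2187 is at or below it, so n = 7.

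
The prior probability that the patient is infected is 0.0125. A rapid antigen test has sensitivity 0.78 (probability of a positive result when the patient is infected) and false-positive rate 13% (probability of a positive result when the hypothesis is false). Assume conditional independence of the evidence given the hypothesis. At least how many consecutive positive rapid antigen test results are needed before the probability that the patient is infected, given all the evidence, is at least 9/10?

Prior odds = 0.0125/0.9875 = 1/79.
Likelihood ratio of a positive result = 0.78/0.13 = 6.
Target odds: 0.9 ÷ 0.1 = 9.
Require 6ⁿ ≥ 9 ÷ (1/79) = 711.
6³ = 216 falls short of 711 but 6⁴ = 1296 reaches it, so n = 4.

4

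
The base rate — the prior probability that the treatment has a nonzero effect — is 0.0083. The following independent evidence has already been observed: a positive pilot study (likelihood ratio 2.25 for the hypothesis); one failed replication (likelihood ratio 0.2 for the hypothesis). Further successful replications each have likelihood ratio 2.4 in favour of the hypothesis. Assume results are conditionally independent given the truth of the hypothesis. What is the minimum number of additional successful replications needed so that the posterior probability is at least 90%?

9

Prior odds = 0.0083/0.9917 = 83/9917.
Combined Bayes factor of the evidence already in hand = 2.25 × 0.2 = 0.45.
Odds after that evidence = (83/9917) × 0.45 = 747/198340.
Target odds = 0.9/0.1 = 9.
Need 2.4ⁿ ≥ 9 ÷ (747/198340) = 198340/83.
2.4⁸ = 429981696/390625 falls short of 198340/83 but 2.4⁹ ≈2641.81 reaches it, so n = 9.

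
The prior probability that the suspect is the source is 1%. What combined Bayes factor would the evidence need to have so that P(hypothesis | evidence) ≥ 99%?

Prior odds = 0.01/0.99 = 1/99.
Target odds = 0.99/0.01 = 99.
Required Bayes factor = 99 ÷ (1/99) = 9801.

9801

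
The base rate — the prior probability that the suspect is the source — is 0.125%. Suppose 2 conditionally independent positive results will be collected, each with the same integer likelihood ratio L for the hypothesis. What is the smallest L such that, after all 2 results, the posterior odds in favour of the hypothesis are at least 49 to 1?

198

Prior odds = 0.00125/0.99875 = 1/799.
Target odds = 49.
Need L² ≥ 49 ÷ (1/799) = 39151.
197² = 38809 < 39151 ≤ 39204 = 198², so L = 198.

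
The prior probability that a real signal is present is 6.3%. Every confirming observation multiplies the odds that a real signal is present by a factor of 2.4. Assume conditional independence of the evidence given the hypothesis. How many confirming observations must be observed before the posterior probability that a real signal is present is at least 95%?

7

Prior odds: 0.063 ÷ 0.937 = 63/937.
Likelihood ratio per confirming observation = 2.4.
Target odds: 0.95 ÷ 0.05 = 19.
Require 2.4ⁿ ≥ 19 ÷ (63/937) = 17803/63.
2.4⁶ = 2985984/15625 falls short of 17803/63 but 2.4⁷ = 35831808/78125 reaches it, so n = 7.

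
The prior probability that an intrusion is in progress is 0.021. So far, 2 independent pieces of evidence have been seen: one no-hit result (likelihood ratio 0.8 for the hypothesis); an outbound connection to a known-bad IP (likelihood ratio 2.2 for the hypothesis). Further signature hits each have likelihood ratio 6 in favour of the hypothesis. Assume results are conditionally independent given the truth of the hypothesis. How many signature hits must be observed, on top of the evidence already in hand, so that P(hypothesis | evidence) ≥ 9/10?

4

Prior odds = 0.021/0.979 = 21/979.
Combined Bayes factor of the evidence already in hand = 0.8 × 2.2 = 1.76.
Odds after that evidence = (21/979) × 1.76 = 84/2225.
Target odds = 0.9/0.1 = 9.
Need 6ⁿ ≥ 9 ÷ (84/2225) = 6675/28.
6³ = 216 falls short of 6675/28 but 6⁴ = 1296 reaches it, so n = 4.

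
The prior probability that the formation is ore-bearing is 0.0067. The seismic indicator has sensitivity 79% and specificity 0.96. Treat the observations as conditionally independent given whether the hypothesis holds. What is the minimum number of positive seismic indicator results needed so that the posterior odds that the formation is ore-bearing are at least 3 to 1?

3

Prior odds: 0.0067 ÷ 0.9933 = 67/9933.
False-positive rate = 1 − 0.96 = 0.04; likelihood ratio of a positive = 0.79/0.04 = 19.75.
Target odds = 3.
Require 19.75ⁿ ≥ 3 ÷ (67/9933) = 29799/67.
19.75² = 390.0625 falls short of 29799/67 but 19.75³ = 7703.734375 reaches it, so n = 3.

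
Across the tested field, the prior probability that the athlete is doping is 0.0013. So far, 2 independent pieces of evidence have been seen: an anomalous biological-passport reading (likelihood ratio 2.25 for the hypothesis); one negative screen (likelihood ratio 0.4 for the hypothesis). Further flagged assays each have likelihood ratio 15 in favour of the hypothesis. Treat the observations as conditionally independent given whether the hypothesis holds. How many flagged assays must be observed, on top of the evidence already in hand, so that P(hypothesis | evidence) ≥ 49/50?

Prior odds = 0.0013/0.9987 = 13/9987.
Combined Bayes factor of the evidence already in hand = 2.25 × 0.4 = 0.9.
Odds after that evidence = (13/9987) × 0.9 = 39/33290.
Target odds = 0.98/0.02 = 49.
Need 15ⁿ ≥ 49 ÷ (39/33290) = 1631210/39.
15³ = 3375 falls short of 1631210/39 but 15⁴ = 50625 reaches it, so n = 4.

4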